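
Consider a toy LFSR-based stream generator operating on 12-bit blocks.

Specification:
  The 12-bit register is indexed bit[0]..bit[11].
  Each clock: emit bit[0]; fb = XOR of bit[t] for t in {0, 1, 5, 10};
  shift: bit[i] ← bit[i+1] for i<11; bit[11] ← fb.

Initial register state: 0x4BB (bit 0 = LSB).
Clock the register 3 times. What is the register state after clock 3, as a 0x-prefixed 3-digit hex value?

0x497

reg_0 = 0x4BB
clock 1: out=1, reg = 0x25D
clock 2: out=1, reg = 0x92E
clock 3: out=0, reg = 0x497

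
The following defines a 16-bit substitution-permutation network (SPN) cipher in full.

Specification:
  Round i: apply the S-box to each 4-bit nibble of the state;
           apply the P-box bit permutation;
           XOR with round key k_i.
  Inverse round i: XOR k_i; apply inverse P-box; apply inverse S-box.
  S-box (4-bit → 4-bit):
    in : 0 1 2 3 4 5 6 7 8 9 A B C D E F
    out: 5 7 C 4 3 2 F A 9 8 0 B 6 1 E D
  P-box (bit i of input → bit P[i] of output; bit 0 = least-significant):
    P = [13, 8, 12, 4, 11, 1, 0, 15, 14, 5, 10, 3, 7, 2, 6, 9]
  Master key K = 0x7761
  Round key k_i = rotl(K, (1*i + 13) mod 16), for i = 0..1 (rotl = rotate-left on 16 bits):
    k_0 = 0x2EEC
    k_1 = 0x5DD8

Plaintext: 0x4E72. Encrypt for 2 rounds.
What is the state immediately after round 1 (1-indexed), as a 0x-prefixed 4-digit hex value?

0xBA52

s_0 = plaintext = 0x4E72
s_1 = Round(s_0, k_0) = 0xBA52
s_2 = Round(s_1, k_1) = 0x4F4E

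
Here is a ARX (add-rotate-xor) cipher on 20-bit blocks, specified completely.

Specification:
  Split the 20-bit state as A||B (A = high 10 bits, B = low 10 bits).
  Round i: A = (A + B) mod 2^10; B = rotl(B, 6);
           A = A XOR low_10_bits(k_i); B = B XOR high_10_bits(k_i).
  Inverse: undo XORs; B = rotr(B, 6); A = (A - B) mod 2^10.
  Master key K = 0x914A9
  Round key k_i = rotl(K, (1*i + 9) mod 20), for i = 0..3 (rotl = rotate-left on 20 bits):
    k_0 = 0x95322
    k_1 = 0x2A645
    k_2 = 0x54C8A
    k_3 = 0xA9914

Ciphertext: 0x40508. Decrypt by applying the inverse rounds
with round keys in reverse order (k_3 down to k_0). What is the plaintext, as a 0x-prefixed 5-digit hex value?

0x26E94

s_0 = ciphertext = 0x40508
s_1 = InvRound(s_0, k_3) = 0x49EEE
s_2 = InvRound(s_1, k_2) = 0x73FDE
s_3 = InvRound(s_2, k_1) = 0x0377D
s_4 = InvRound(s_3, k_0) = 0x26E94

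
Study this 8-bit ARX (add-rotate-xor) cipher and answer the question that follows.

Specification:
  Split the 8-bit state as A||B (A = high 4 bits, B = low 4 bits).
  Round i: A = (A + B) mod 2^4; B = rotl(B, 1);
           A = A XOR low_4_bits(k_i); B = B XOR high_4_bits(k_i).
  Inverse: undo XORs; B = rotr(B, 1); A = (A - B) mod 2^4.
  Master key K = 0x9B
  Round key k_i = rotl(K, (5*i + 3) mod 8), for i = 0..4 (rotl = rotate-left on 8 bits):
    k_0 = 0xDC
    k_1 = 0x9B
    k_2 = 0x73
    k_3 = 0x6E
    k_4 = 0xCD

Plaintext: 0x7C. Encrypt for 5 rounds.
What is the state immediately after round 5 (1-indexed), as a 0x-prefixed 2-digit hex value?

s_0 = plaintext = 0x7C
s_1 = Round(s_0, k_0) = 0xF4
s_2 = Round(s_1, k_1) = 0x81
s_3 = Round(s_2, k_2) = 0xA5
s_4 = Round(s_3, k_3) = 0x1C
s_5 = Round(s_4, k_4) = 0x05

0x05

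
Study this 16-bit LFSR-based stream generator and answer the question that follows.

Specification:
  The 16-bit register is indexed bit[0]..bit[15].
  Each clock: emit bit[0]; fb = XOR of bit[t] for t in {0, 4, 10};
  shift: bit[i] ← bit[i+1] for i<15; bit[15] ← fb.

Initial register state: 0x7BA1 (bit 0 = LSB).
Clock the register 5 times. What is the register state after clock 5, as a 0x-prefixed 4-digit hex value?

reg_0 = 0x7BA1
clock 1: out=1, reg = 0xBDD0
clock 2: out=0, reg = 0x5EE8
clock 3: out=0, reg = 0xAF74
clock 4: out=0, reg = 0x57BA
clock 5: out=0, reg = 0x2BDD

0x2BDD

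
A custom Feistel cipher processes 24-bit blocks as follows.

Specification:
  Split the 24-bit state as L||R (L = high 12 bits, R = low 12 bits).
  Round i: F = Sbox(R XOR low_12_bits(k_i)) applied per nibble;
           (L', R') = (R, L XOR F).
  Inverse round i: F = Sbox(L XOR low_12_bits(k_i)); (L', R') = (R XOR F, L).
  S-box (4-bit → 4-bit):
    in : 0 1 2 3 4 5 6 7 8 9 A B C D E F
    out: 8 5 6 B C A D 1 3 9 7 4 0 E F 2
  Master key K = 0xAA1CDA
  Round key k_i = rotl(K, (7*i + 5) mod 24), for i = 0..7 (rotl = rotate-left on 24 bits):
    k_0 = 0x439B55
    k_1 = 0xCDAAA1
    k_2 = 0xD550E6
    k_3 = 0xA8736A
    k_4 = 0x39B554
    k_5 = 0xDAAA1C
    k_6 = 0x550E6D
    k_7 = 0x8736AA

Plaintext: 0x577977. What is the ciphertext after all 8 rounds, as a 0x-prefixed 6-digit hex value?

0x8DDCBF

s_0 = plaintext = 0x577977
s_1 = Round(s_0, k_0) = 0x977311
s_2 = Round(s_1, k_1) = 0x31103F
s_3 = Round(s_2, k_2) = 0x03FBF8
s_4 = Round(s_3, k_3) = 0xBF83A9
s_5 = Round(s_4, k_4) = 0x3A96D6
s_6 = Round(s_5, k_5) = 0x6D63AE
s_7 = Round(s_6, k_6) = 0x3AE8DD
s_8 = Round(s_7, k_7) = 0x8DDCBF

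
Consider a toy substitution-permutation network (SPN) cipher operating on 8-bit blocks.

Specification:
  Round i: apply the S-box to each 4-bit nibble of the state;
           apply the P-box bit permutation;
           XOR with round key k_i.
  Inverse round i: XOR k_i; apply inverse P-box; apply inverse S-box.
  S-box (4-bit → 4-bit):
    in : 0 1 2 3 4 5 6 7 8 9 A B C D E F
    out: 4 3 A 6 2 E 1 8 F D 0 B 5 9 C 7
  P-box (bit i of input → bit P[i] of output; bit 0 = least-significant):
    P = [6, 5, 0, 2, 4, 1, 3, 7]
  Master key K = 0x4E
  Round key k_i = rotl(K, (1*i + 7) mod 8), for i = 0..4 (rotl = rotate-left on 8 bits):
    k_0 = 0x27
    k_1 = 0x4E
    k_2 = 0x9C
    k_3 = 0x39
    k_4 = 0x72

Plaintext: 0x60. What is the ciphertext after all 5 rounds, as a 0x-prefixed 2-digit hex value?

0x8C

s_0 = plaintext = 0x60
s_1 = Round(s_0, k_0) = 0x36
s_2 = Round(s_1, k_1) = 0x04
s_3 = Round(s_2, k_2) = 0xB4
s_4 = Round(s_3, k_3) = 0x8B
s_5 = Round(s_4, k_4) = 0x8C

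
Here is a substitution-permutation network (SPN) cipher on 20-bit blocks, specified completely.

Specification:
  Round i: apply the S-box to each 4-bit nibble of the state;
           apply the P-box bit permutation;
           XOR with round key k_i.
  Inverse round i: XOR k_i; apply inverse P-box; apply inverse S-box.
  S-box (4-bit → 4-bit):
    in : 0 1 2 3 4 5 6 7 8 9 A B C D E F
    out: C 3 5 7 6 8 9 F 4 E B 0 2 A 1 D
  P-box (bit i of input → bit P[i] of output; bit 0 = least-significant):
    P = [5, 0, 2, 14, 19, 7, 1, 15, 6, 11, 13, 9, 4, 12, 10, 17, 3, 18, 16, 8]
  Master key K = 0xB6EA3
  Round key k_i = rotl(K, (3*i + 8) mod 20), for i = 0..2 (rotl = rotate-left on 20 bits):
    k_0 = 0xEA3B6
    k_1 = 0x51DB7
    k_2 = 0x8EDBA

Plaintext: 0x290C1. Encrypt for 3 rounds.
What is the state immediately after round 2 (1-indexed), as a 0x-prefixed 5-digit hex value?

s_0 = plaintext = 0x290C1
s_1 = Round(s_0, k_0) = 0xD951F
s_2 = Round(s_1, k_1) = 0xB4A13
s_3 = Round(s_2, k_2) = 0x0F35F

0xB4A13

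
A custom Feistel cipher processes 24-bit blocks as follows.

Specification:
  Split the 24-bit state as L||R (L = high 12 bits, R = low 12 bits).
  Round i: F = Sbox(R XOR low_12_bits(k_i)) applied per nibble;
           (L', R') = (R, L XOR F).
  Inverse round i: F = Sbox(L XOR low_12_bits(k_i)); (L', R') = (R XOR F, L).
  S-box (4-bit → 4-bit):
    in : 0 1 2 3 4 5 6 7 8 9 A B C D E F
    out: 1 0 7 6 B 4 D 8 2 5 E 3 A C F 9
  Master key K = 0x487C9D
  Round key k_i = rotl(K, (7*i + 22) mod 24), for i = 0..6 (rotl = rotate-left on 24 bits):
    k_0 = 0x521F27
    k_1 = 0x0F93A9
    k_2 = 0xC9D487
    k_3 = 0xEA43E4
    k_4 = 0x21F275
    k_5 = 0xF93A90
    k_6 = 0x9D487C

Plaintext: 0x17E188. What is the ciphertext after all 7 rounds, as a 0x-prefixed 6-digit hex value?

s_0 = plaintext = 0x17E188
s_1 = Round(s_0, k_0) = 0x188E97
s_2 = Round(s_1, k_1) = 0xE97DE7
s_3 = Round(s_2, k_2) = 0xDE7B46
s_4 = Round(s_3, k_3) = 0xB46F00
s_5 = Round(s_4, k_4) = 0xF007C2
s_6 = Round(s_5, k_5) = 0x7C2347
s_7 = Round(s_6, k_6) = 0x3474A1

0x3474A1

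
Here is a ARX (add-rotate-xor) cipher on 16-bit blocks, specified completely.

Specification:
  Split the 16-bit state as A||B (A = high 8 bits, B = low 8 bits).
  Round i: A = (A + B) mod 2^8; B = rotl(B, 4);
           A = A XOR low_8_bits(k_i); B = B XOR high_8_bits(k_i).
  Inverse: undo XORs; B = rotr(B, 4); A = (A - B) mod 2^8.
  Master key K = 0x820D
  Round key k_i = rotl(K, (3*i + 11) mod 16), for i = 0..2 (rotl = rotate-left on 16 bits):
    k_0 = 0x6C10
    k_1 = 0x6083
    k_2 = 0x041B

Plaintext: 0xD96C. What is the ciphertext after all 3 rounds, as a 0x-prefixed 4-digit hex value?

s_0 = plaintext = 0xD96C
s_1 = Round(s_0, k_0) = 0x55AA
s_2 = Round(s_1, k_1) = 0x7CCA
s_3 = Round(s_2, k_2) = 0x5DA8

0x5DA8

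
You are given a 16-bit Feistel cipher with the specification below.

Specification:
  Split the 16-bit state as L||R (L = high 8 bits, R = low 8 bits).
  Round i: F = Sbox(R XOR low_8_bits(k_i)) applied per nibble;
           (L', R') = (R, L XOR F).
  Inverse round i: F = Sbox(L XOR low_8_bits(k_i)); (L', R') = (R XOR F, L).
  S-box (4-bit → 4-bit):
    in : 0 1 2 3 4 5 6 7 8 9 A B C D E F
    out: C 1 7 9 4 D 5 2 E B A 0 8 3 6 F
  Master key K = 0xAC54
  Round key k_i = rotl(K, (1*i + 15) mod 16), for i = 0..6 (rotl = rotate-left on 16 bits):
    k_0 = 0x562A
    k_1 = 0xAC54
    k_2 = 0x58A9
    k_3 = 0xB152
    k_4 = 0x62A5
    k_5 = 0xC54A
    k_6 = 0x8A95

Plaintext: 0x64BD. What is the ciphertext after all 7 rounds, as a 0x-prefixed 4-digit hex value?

0xAA88

s_0 = plaintext = 0x64BD
s_1 = Round(s_0, k_0) = 0xBDD6
s_2 = Round(s_1, k_1) = 0xD65A
s_3 = Round(s_2, k_2) = 0x5A2F
s_4 = Round(s_3, k_3) = 0x2F79
s_5 = Round(s_4, k_4) = 0x7917
s_6 = Round(s_5, k_5) = 0x17AA
s_7 = Round(s_6, k_6) = 0xAA88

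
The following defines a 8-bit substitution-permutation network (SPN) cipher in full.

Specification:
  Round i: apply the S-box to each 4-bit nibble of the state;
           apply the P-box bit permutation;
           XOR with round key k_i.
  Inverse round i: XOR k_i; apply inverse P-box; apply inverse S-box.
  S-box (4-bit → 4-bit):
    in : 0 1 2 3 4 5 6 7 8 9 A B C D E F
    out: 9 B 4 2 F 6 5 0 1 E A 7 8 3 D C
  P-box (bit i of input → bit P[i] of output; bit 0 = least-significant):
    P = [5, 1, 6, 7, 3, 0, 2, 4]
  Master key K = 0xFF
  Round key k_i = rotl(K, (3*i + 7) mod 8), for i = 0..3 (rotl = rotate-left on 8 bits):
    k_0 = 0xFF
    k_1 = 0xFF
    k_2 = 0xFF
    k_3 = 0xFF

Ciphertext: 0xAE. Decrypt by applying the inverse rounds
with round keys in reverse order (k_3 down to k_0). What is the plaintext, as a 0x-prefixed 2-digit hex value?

0x41

s_0 = ciphertext = 0xAE
s_1 = InvRound(s_0, k_3) = 0xA2
s_2 = InvRound(s_1, k_2) = 0x42
s_3 = InvRound(s_2, k_1) = 0x40
s_4 = InvRound(s_3, k_0) = 0x41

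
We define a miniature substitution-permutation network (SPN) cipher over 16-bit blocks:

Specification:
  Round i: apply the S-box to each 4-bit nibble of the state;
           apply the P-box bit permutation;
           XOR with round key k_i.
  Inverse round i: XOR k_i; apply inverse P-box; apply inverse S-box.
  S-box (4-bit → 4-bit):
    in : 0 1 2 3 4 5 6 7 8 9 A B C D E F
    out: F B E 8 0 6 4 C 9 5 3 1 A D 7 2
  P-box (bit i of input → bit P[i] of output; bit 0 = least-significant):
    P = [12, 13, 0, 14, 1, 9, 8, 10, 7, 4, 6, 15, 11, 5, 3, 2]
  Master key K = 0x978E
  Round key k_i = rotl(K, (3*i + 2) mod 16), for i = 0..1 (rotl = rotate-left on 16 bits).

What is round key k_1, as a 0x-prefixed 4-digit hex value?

0xF1D2

K = 0x978E
k_0 = rotl(K, (3*0+2) mod 16) = rotl(K, 2) = 0x5E3A
k_1 = rotl(K, (3*1+2) mod 16) = rotl(K, 5) = 0xF1D2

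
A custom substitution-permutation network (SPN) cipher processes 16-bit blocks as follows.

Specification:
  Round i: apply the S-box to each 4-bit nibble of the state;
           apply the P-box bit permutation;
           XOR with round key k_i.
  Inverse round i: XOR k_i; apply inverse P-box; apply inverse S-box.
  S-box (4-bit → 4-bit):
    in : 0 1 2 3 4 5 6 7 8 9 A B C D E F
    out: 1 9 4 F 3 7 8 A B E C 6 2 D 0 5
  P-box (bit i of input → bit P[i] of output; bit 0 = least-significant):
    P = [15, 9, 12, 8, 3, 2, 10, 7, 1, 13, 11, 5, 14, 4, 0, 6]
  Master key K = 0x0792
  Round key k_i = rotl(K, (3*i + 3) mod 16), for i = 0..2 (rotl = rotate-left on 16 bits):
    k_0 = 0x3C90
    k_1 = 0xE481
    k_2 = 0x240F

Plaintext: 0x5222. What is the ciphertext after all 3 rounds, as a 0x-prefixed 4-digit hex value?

0x9C41

s_0 = plaintext = 0x5222
s_1 = Round(s_0, k_0) = 0x6081
s_2 = Round(s_1, k_1) = 0x654F
s_3 = Round(s_2, k_2) = 0x9C41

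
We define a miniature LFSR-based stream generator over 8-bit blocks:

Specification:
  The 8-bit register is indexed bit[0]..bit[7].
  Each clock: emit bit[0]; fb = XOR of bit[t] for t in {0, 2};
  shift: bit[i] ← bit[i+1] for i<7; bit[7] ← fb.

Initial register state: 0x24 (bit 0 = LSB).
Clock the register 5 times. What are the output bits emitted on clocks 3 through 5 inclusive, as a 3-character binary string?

100

reg_0 = 0x24
clock 1: out=0, reg = 0x92
clock 2: out=0, reg = 0x49
clock 3: out=1, reg = 0xA4
clock 4: out=0, reg = 0xD2
clock 5: out=0, reg = 0x69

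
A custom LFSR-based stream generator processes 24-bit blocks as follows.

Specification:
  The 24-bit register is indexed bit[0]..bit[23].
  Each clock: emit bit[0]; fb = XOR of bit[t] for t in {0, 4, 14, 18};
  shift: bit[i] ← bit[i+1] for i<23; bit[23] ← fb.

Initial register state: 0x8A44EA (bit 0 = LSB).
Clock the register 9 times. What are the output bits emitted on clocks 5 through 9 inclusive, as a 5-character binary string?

01110

reg_0 = 0x8A44EA
clock 1: out=0, reg = 0xC52275
clock 2: out=1, reg = 0xE2913A
clock 3: out=0, reg = 0xF1489D
clock 4: out=1, reg = 0xF8A44E
clock 5: out=0, reg = 0x7C5227
clock 6: out=1, reg = 0xBE2913
clock 7: out=1, reg = 0xDF1489
clock 8: out=1, reg = 0x6F8A44
clock 9: out=0, reg = 0xB7C522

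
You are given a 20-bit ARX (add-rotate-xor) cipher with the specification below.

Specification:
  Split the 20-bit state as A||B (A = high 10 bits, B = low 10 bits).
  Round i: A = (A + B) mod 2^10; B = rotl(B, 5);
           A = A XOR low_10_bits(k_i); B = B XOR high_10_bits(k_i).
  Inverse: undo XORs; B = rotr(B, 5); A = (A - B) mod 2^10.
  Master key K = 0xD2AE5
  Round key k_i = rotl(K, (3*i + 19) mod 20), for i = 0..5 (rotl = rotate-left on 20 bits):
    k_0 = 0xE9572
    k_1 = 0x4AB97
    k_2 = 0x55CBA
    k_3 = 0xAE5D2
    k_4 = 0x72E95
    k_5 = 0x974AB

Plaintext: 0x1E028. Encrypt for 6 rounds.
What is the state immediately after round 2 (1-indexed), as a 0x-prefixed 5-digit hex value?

s_0 = plaintext = 0x1E028
s_1 = Round(s_0, k_0) = 0x74AA4
s_2 = Round(s_1, k_1) = 0xF85BF
s_3 = Round(s_2, k_2) = 0x46ABA
s_4 = Round(s_3, k_3) = 0x819EC
s_5 = Round(s_4, k_4) = 0x59C44
s_6 = Round(s_5, k_5) = 0x402DF

0xF85BF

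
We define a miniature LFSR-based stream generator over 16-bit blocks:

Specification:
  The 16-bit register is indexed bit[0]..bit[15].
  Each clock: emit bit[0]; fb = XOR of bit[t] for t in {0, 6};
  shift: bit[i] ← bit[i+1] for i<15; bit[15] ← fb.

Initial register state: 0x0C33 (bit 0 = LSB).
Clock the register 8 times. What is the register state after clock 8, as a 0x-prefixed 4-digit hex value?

0x030C

reg_0 = 0x0C33
clock 1: out=1, reg = 0x8619
clock 2: out=1, reg = 0xC30C
clock 3: out=0, reg = 0x6186
clock 4: out=0, reg = 0x30C3
clock 5: out=1, reg = 0x1861
clock 6: out=1, reg = 0x0C30
clock 7: out=0, reg = 0x0618
clock 8: out=0, reg = 0x030C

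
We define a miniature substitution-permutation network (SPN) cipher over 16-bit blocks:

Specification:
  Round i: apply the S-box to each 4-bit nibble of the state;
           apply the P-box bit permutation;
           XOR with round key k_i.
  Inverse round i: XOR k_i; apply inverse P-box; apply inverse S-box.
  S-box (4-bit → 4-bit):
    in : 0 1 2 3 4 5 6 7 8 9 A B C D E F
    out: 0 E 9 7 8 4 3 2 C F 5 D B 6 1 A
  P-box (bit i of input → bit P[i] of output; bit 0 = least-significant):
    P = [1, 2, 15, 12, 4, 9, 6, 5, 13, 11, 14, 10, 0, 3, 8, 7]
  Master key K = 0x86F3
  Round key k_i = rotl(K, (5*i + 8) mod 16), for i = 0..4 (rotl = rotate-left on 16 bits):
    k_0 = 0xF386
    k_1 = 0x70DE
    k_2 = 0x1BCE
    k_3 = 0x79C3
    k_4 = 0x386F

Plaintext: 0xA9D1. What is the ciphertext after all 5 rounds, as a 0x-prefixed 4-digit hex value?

0x4987

s_0 = plaintext = 0xA9D1
s_1 = Round(s_0, k_0) = 0x0CC3
s_2 = Round(s_1, k_1) = 0xDEE8
s_3 = Round(s_2, k_2) = 0xAAD6
s_4 = Round(s_3, k_3) = 0x1A84
s_5 = Round(s_4, k_4) = 0x4987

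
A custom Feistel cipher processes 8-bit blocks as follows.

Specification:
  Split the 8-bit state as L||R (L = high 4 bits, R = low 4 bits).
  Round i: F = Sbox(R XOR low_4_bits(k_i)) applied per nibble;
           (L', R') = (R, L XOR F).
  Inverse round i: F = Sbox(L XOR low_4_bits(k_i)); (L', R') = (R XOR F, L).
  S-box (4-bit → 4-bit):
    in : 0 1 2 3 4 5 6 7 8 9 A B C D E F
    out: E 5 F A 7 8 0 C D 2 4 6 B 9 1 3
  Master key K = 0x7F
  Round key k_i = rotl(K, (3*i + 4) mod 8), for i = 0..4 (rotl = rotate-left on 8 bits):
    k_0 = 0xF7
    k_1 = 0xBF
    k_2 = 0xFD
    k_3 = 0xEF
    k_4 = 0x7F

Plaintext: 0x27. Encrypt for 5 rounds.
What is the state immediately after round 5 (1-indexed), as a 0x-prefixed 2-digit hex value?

s_0 = plaintext = 0x27
s_1 = Round(s_0, k_0) = 0x7C
s_2 = Round(s_1, k_1) = 0xCD
s_3 = Round(s_2, k_2) = 0xD2
s_4 = Round(s_3, k_3) = 0x24
s_5 = Round(s_4, k_4) = 0x44

0x44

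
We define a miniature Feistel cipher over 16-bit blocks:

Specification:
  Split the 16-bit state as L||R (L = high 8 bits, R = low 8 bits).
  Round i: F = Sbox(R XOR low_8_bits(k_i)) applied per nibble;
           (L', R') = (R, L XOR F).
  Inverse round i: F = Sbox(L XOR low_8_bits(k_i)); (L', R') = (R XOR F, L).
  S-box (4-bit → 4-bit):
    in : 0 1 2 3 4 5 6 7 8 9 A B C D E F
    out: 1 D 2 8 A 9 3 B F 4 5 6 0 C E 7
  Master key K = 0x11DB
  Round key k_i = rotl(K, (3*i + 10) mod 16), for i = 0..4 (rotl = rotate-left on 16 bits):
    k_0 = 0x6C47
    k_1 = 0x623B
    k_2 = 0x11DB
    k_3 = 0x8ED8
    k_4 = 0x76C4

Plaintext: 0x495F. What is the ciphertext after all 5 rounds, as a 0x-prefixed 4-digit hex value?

0xFEDC

s_0 = plaintext = 0x495F
s_1 = Round(s_0, k_0) = 0x5F96
s_2 = Round(s_1, k_1) = 0x9603
s_3 = Round(s_2, k_2) = 0x0359
s_4 = Round(s_3, k_3) = 0x59FE
s_5 = Round(s_4, k_4) = 0xFEDC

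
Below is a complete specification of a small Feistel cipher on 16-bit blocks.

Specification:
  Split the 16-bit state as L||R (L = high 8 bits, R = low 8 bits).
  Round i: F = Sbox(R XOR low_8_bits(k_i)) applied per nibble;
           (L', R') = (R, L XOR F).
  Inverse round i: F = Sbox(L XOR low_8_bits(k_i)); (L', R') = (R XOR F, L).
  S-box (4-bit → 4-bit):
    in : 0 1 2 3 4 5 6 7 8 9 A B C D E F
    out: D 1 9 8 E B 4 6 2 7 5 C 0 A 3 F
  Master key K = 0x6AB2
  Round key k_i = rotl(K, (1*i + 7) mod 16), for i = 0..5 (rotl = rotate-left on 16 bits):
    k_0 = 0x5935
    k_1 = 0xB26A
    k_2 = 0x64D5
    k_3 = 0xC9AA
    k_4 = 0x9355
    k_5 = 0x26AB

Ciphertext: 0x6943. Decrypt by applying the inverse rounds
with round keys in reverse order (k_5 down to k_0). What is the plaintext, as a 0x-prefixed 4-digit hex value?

s_0 = ciphertext = 0x6943
s_1 = InvRound(s_0, k_5) = 0x4A69
s_2 = InvRound(s_1, k_4) = 0x764A
s_3 = InvRound(s_2, k_3) = 0xEA76
s_4 = InvRound(s_3, k_2) = 0xF9EA
s_5 = InvRound(s_4, k_1) = 0x92F9
s_6 = InvRound(s_5, k_0) = 0xAF92

0xAF92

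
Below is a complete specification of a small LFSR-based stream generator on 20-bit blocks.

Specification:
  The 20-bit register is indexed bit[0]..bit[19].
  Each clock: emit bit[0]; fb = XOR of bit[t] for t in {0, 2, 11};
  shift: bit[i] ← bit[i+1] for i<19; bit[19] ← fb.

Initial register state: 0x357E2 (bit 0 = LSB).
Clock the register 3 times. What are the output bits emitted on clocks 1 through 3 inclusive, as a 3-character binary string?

010

reg_0 = 0x357E2
clock 1: out=0, reg = 0x1ABF1
clock 2: out=1, reg = 0x0D5F8
clock 3: out=0, reg = 0x06AFC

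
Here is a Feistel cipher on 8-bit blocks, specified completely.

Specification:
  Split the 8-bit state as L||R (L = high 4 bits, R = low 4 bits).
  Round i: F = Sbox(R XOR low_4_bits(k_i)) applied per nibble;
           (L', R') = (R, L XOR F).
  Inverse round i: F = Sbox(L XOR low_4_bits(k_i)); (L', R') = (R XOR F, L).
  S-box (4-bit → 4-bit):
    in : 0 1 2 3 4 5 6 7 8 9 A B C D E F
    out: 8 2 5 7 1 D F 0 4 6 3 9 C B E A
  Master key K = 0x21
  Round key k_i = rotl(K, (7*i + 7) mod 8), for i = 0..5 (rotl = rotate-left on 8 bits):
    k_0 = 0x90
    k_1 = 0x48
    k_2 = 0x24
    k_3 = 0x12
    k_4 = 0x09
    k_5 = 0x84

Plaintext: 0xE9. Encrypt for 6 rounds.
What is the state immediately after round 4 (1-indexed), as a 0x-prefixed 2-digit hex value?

0x51

s_0 = plaintext = 0xE9
s_1 = Round(s_0, k_0) = 0x98
s_2 = Round(s_1, k_1) = 0x81
s_3 = Round(s_2, k_2) = 0x15
s_4 = Round(s_3, k_3) = 0x51
s_5 = Round(s_4, k_4) = 0x11
s_6 = Round(s_5, k_5) = 0x1C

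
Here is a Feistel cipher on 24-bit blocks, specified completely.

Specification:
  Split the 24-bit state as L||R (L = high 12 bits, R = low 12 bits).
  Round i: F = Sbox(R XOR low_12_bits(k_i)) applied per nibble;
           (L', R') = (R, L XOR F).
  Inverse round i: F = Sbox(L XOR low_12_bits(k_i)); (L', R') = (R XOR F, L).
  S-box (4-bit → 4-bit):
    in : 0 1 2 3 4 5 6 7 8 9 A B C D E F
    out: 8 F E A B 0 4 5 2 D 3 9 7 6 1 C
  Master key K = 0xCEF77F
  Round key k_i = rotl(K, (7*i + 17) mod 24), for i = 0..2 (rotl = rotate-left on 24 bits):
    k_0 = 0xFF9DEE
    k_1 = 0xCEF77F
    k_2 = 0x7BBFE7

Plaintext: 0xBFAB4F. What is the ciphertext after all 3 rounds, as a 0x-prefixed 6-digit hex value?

0x9DCB6C

s_0 = plaintext = 0xBFAB4F
s_1 = Round(s_0, k_0) = 0xB4FFC5
s_2 = Round(s_1, k_1) = 0xFC59DC
s_3 = Round(s_2, k_2) = 0x9DCB6C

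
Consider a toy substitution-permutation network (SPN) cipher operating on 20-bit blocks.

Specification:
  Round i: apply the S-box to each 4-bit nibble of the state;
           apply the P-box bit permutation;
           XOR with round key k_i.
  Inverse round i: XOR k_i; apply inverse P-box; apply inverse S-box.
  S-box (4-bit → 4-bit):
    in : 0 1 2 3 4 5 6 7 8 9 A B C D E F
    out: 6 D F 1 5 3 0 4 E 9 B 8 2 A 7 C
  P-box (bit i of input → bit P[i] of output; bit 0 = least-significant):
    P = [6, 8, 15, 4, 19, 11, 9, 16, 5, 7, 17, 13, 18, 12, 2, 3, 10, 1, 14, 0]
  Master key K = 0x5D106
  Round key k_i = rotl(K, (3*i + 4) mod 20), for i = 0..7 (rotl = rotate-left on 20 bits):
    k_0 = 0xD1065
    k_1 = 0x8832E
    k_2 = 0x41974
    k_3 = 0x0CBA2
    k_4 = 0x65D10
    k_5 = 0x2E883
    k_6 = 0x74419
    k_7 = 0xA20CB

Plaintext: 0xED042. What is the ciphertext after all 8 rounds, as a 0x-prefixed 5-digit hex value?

s_0 = plaintext = 0xED042
s_1 = Round(s_0, k_0) = 0x7C7BF
s_2 = Round(s_1, k_1) = 0xB533E
s_3 = Round(s_2, k_2) = 0x88815
s_4 = Round(s_3, k_3) = 0xBB86D
s_5 = Round(s_4, k_4) = 0x47C89
s_6 = Round(s_5, k_5) = 0x3A657
s_7 = Round(s_6, k_6) = 0xBD811
s_8 = Round(s_7, k_7) = 0x19212

0x19212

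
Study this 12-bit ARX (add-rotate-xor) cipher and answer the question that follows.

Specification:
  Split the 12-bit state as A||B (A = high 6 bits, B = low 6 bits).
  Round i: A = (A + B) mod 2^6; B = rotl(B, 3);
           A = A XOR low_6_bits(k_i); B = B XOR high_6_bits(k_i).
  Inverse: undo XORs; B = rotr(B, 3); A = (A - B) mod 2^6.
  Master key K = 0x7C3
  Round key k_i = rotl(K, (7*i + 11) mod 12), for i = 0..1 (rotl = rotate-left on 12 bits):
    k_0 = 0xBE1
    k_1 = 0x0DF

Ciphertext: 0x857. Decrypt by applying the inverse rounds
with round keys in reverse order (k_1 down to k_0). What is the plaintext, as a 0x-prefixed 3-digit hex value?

0x529

s_0 = ciphertext = 0x857
s_1 = InvRound(s_0, k_1) = 0x722
s_2 = InvRound(s_1, k_0) = 0x529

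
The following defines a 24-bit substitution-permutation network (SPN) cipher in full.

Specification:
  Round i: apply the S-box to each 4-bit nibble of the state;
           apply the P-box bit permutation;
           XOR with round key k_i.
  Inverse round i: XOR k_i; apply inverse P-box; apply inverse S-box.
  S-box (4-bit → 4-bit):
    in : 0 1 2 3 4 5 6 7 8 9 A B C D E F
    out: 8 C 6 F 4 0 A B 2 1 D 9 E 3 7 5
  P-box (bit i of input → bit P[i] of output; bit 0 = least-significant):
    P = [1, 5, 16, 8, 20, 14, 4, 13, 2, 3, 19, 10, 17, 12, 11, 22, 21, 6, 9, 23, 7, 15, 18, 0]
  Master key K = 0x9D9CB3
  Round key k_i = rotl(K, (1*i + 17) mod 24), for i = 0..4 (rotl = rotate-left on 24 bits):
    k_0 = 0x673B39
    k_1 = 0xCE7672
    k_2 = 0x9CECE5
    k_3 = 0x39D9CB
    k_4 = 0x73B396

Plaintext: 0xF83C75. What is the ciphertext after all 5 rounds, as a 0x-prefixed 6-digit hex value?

0x0D69C5

s_0 = plaintext = 0xF83C75
s_1 = Round(s_0, k_0) = 0x3947F1
s_2 = Round(s_1, k_1) = 0xFBFBEF
s_3 = Round(s_2, k_2) = 0x2BA073
s_4 = Round(s_3, k_3) = 0xCE34E9
s_5 = Round(s_4, k_4) = 0x0D69C5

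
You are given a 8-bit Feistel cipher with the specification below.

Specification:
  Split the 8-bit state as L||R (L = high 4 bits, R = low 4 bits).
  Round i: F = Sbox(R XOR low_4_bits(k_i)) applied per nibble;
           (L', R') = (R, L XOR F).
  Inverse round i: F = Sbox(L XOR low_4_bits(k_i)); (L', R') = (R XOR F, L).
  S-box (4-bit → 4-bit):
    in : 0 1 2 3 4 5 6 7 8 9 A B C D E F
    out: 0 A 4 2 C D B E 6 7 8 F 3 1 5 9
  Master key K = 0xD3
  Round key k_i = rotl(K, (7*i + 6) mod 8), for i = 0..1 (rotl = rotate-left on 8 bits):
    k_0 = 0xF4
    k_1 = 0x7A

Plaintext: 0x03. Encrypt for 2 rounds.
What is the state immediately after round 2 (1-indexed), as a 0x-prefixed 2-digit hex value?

0xEF

s_0 = plaintext = 0x03
s_1 = Round(s_0, k_0) = 0x3E
s_2 = Round(s_1, k_1) = 0xEF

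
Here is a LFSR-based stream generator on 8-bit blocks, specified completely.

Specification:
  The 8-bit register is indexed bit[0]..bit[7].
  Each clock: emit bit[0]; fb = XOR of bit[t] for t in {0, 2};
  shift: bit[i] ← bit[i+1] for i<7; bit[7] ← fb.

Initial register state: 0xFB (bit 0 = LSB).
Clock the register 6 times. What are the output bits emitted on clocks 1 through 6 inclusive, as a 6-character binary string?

110111

reg_0 = 0xFB
clock 1: out=1, reg = 0xFD
clock 2: out=1, reg = 0x7E
clock 3: out=0, reg = 0xBF
clock 4: out=1, reg = 0x5F
clock 5: out=1, reg = 0x2F
clock 6: out=1, reg = 0x17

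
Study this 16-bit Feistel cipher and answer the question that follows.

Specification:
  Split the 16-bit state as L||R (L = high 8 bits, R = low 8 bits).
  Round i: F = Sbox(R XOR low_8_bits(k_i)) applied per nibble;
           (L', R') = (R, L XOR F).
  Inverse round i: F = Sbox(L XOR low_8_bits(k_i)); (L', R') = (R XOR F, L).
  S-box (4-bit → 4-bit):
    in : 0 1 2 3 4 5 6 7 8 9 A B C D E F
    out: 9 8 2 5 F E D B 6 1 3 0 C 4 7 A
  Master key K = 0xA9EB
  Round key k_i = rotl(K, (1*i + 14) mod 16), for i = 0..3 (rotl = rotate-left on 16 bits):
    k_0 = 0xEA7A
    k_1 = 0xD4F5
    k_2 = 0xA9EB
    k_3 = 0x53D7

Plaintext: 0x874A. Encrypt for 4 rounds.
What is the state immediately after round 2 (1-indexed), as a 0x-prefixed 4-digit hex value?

0xDE6A

s_0 = plaintext = 0x874A
s_1 = Round(s_0, k_0) = 0x4ADE
s_2 = Round(s_1, k_1) = 0xDE6A
s_3 = Round(s_2, k_2) = 0x6AB6
s_4 = Round(s_3, k_3) = 0xB6B2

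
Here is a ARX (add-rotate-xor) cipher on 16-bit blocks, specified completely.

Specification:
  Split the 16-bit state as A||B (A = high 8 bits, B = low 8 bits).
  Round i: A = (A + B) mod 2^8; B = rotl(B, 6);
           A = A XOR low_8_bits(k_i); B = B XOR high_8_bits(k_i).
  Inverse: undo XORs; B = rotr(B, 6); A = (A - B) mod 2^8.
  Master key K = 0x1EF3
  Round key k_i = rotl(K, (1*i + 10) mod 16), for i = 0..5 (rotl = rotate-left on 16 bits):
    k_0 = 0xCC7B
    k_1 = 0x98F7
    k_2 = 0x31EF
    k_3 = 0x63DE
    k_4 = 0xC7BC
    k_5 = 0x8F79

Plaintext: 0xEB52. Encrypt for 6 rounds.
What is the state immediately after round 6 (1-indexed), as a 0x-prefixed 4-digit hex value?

s_0 = plaintext = 0xEB52
s_1 = Round(s_0, k_0) = 0x4658
s_2 = Round(s_1, k_1) = 0x698E
s_3 = Round(s_2, k_2) = 0x1892
s_4 = Round(s_3, k_3) = 0x74C7
s_5 = Round(s_4, k_4) = 0x8736
s_6 = Round(s_5, k_5) = 0xC402

0xC402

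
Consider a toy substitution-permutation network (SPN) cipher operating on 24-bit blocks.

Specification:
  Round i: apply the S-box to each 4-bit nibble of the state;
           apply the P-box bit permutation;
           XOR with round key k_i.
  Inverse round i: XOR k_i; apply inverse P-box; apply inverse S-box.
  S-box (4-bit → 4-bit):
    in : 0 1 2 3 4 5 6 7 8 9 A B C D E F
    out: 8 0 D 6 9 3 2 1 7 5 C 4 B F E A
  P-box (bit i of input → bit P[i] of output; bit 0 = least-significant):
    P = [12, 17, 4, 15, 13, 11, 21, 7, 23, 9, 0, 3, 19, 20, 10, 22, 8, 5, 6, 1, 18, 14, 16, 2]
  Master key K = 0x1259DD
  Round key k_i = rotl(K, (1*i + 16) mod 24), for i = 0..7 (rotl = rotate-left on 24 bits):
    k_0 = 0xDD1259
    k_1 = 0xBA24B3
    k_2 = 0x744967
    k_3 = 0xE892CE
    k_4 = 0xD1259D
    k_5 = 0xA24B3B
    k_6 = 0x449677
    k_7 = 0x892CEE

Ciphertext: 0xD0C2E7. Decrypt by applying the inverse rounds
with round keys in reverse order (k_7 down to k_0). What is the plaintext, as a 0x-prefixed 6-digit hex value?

0x473B56

s_0 = ciphertext = 0xD0C2E7
s_1 = InvRound(s_0, k_7) = 0x31DE50
s_2 = InvRound(s_1, k_6) = 0xDFFB31
s_3 = InvRound(s_2, k_5) = 0x90C094
s_4 = InvRound(s_3, k_4) = 0x37AA70
s_5 = InvRound(s_4, k_3) = 0x2FC4C8
s_6 = InvRound(s_5, k_2) = 0xACDAFF
s_7 = InvRound(s_6, k_1) = 0xCB3F5C
s_8 = InvRound(s_7, k_0) = 0x473B56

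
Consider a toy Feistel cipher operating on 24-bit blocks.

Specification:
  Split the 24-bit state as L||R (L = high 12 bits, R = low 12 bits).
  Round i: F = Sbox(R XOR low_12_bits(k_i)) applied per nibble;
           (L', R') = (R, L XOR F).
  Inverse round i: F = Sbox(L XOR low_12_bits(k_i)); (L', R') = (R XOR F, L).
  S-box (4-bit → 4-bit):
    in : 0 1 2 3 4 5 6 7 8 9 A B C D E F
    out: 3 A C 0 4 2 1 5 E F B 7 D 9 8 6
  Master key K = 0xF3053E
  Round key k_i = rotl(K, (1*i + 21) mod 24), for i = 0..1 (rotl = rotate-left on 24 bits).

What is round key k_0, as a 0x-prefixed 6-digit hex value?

0xDE60A7

K = 0xF3053E
k_0 = rotl(K, (1*0+21) mod 24) = rotl(K, 21) = 0xDE60A7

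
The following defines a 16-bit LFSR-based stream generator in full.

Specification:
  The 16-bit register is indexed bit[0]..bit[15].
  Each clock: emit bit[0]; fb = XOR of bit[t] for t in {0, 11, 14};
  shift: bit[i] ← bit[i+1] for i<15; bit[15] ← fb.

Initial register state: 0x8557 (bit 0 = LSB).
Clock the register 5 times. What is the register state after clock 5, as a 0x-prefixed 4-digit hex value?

reg_0 = 0x8557
clock 1: out=1, reg = 0xC2AB
clock 2: out=1, reg = 0x6155
clock 3: out=1, reg = 0x30AA
clock 4: out=0, reg = 0x1855
clock 5: out=1, reg = 0x0C2A

0x0C2A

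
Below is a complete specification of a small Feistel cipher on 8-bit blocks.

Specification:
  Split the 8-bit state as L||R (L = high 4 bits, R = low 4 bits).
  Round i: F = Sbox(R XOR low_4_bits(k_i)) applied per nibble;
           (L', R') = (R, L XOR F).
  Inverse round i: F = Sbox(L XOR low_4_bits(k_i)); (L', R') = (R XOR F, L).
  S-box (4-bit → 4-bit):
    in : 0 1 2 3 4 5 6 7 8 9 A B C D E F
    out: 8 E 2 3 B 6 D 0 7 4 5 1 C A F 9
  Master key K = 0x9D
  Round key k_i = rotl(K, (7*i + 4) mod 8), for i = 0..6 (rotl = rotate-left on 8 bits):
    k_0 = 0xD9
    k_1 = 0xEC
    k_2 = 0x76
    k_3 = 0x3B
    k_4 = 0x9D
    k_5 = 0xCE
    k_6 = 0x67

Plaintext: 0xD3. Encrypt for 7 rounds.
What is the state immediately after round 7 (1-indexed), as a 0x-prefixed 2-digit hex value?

0xE7

s_0 = plaintext = 0xD3
s_1 = Round(s_0, k_0) = 0x38
s_2 = Round(s_1, k_1) = 0x88
s_3 = Round(s_2, k_2) = 0x87
s_4 = Round(s_3, k_3) = 0x74
s_5 = Round(s_4, k_4) = 0x43
s_6 = Round(s_5, k_5) = 0x3E
s_7 = Round(s_6, k_6) = 0xE7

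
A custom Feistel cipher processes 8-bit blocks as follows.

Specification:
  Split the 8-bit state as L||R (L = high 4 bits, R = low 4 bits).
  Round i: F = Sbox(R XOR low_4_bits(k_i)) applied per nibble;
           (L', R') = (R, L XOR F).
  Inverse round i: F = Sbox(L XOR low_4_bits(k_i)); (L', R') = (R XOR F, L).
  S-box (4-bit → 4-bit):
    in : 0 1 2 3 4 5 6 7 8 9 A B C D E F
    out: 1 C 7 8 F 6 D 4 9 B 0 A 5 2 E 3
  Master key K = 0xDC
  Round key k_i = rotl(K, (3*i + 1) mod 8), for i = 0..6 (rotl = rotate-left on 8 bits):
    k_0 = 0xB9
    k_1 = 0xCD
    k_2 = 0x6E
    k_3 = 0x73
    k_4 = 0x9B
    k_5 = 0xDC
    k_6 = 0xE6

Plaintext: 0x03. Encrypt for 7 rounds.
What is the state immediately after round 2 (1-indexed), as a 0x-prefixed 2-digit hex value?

s_0 = plaintext = 0x03
s_1 = Round(s_0, k_0) = 0x30
s_2 = Round(s_1, k_1) = 0x01
s_3 = Round(s_2, k_2) = 0x13
s_4 = Round(s_3, k_3) = 0x30
s_5 = Round(s_4, k_4) = 0x09
s_6 = Round(s_5, k_5) = 0x96
s_7 = Round(s_6, k_6) = 0x68

0x01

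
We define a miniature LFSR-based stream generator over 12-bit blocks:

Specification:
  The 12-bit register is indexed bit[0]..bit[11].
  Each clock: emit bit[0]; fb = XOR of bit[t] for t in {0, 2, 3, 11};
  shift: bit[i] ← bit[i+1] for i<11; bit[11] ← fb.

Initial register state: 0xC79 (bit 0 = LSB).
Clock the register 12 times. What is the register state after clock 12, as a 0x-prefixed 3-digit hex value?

reg_0 = 0xC79
clock 1: out=1, reg = 0xE3C
clock 2: out=0, reg = 0xF1E
clock 3: out=0, reg = 0xF8F
clock 4: out=1, reg = 0x7C7
clock 5: out=1, reg = 0x3E3
clock 6: out=1, reg = 0x9F1
clock 7: out=1, reg = 0x4F8
clock 8: out=0, reg = 0xA7C
clock 9: out=0, reg = 0xD3E
clock 10: out=0, reg = 0xE9F
clock 11: out=1, reg = 0x74F
clock 12: out=1, reg = 0xBA7

0xBA7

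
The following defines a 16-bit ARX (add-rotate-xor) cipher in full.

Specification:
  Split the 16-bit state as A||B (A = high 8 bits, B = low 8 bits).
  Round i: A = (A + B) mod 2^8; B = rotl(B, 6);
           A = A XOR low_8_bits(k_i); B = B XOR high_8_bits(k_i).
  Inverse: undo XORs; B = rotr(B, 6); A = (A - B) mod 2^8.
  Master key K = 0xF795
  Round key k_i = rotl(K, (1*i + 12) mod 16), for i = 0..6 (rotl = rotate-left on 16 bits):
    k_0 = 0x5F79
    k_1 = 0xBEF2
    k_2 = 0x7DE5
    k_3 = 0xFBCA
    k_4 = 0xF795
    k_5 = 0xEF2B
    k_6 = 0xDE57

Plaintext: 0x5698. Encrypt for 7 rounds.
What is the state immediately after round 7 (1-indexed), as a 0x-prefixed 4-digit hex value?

s_0 = plaintext = 0x5698
s_1 = Round(s_0, k_0) = 0x9779
s_2 = Round(s_1, k_1) = 0xE2E0
s_3 = Round(s_2, k_2) = 0x2745
s_4 = Round(s_3, k_3) = 0xA6AA
s_5 = Round(s_4, k_4) = 0xC55D
s_6 = Round(s_5, k_5) = 0x09B8
s_7 = Round(s_6, k_6) = 0x96F0

0x96F0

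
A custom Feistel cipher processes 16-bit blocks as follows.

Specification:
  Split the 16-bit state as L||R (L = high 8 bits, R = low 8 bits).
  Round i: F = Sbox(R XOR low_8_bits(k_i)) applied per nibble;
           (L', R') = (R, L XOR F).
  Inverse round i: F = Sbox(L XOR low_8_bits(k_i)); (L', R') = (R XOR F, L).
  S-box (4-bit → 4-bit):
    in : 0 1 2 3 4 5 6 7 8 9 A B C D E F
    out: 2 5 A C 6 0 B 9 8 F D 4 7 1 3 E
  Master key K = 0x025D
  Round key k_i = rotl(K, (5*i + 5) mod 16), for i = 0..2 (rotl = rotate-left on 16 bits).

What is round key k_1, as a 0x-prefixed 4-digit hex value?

0x7409

K = 0x025D
k_0 = rotl(K, (5*0+5) mod 16) = rotl(K, 5) = 0x4BA0
k_1 = rotl(K, (5*1+5) mod 16) = rotl(K, 10) = 0x7409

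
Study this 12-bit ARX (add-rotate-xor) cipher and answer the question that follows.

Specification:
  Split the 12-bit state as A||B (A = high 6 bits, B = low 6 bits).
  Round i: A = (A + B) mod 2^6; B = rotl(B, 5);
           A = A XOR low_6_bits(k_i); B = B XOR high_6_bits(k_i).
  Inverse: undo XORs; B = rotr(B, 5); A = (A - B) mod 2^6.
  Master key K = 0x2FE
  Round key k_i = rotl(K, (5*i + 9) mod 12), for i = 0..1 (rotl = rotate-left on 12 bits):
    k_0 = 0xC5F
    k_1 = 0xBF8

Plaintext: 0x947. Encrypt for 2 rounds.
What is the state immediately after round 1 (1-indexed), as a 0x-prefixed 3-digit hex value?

0xCD2

s_0 = plaintext = 0x947
s_1 = Round(s_0, k_0) = 0xCD2
s_2 = Round(s_1, k_1) = 0xF66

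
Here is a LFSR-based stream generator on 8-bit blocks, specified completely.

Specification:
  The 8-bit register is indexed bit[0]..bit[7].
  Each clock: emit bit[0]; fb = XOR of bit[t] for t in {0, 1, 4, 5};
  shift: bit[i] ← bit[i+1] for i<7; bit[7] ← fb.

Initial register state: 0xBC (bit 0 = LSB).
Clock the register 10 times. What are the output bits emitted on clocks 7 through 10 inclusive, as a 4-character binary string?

0100

reg_0 = 0xBC
clock 1: out=0, reg = 0x5E
clock 2: out=0, reg = 0x2F
clock 3: out=1, reg = 0x97
clock 4: out=1, reg = 0xCB
clock 5: out=1, reg = 0x65
clock 6: out=1, reg = 0x32
clock 7: out=0, reg = 0x99
clock 8: out=1, reg = 0x4C
clock 9: out=0, reg = 0x26
clock 10: out=0, reg = 0x13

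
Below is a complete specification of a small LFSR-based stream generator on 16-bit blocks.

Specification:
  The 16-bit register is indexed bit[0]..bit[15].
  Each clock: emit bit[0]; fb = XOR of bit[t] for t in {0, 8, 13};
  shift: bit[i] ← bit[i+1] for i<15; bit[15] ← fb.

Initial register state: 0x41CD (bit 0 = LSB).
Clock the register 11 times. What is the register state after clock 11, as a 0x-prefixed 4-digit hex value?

reg_0 = 0x41CD
clock 1: out=1, reg = 0x20E6
clock 2: out=0, reg = 0x9073
clock 3: out=1, reg = 0xC839
clock 4: out=1, reg = 0xE41C
clock 5: out=0, reg = 0xF20E
clock 6: out=0, reg = 0xF907
clock 7: out=1, reg = 0xFC83
clock 8: out=1, reg = 0x7E41
clock 9: out=1, reg = 0x3F20
clock 10: out=0, reg = 0x1F90
clock 11: out=0, reg = 0x8FC8

0x8FC8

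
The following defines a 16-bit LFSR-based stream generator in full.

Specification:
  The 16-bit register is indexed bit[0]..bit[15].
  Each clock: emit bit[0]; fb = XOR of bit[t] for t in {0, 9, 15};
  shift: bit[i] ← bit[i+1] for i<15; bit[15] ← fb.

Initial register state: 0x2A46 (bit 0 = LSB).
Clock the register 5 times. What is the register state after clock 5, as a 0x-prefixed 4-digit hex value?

0x8952

reg_0 = 0x2A46
clock 1: out=0, reg = 0x9523
clock 2: out=1, reg = 0x4A91
clock 3: out=1, reg = 0x2548
clock 4: out=0, reg = 0x12A4
clock 5: out=0, reg = 0x8952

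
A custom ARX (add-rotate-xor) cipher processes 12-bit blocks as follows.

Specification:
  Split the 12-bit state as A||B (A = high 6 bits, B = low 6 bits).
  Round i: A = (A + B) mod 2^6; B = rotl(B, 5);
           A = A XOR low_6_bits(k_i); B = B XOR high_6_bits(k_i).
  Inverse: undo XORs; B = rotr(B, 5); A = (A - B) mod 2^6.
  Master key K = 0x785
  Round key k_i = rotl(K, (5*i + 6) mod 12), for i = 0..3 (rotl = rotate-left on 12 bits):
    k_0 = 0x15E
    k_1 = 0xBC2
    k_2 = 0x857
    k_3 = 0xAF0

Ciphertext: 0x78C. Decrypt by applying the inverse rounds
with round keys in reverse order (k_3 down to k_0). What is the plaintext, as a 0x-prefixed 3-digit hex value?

0x641

s_0 = ciphertext = 0x78C
s_1 = InvRound(s_0, k_3) = 0x7CF
s_2 = InvRound(s_1, k_2) = 0xADD
s_3 = InvRound(s_2, k_1) = 0x125
s_4 = InvRound(s_3, k_0) = 0x641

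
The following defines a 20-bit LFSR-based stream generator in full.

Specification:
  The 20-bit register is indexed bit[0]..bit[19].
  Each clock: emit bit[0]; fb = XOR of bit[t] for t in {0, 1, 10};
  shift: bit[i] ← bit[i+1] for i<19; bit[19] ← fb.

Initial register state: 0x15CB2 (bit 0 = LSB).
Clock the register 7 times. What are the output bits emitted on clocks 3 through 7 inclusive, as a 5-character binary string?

reg_0 = 0x15CB2
clock 1: out=0, reg = 0x0AE59
clock 2: out=1, reg = 0x0572C
clock 3: out=0, reg = 0x82B96
clock 4: out=0, reg = 0xC15CB
clock 5: out=1, reg = 0xE0AE5
clock 6: out=1, reg = 0xF0572
clock 7: out=0, reg = 0x782B9

00110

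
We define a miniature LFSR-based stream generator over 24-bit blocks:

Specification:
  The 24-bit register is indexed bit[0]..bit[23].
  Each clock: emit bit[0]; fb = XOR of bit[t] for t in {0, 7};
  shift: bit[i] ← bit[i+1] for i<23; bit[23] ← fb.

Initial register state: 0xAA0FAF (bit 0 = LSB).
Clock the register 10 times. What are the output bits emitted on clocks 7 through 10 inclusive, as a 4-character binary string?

reg_0 = 0xAA0FAF
clock 1: out=1, reg = 0x5507D7
clock 2: out=1, reg = 0x2A83EB
clock 3: out=1, reg = 0x1541F5
clock 4: out=1, reg = 0x0AA0FA
clock 5: out=0, reg = 0x85507D
clock 6: out=1, reg = 0xC2A83E
clock 7: out=0, reg = 0x61541F
clock 8: out=1, reg = 0xB0AA0F
clock 9: out=1, reg = 0xD85507
clock 10: out=1, reg = 0xEC2A83

0111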